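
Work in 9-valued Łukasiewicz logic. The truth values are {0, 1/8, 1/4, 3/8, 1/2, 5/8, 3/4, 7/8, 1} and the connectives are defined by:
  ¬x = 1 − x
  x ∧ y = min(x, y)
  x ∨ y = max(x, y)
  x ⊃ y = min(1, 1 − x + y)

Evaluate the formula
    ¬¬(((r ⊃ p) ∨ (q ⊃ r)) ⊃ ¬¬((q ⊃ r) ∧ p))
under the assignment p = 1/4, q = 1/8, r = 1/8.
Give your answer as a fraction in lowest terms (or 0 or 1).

r ⊃ p = 1/8 ⊃ 1/4 = 1
q ⊃ r = 1/8 ⊃ 1/8 = 1
(r ⊃ p) ∨ (q ⊃ r) = 1 ∨ 1 = 1
q ⊃ r = 1/8 ⊃ 1/8 = 1
(q ⊃ r) ∧ p = 1 ∧ 1/4 = 1/4
¬((q ⊃ r) ∧ p) = ¬1/4 = 3/4
¬¬((q ⊃ r) ∧ p) = ¬3/4 = 1/4
((r ⊃ p) ∨ (q ⊃ r)) ⊃ ¬¬((q ⊃ r) ∧ p) = 1 ⊃ 1/4 = 1/4
¬(((r ⊃ p) ∨ (q ⊃ r)) ⊃ ¬¬((q ⊃ r) ∧ p)) = ¬1/4 = 3/4
¬¬(((r ⊃ p) ∨ (q ⊃ r)) ⊃ ¬¬((q ⊃ r) ∧ p)) = ¬3/4 = 1/4

1/4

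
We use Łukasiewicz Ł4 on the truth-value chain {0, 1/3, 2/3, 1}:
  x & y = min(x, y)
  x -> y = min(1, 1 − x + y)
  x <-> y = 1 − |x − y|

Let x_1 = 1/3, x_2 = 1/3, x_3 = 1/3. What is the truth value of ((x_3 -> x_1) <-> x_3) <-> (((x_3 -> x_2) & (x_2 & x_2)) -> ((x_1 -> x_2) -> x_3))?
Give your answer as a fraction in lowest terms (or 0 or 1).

1/3

x_3 -> x_1 = 1/3 -> 1/3 = 1
(x_3 -> x_1) <-> x_3 = 1 <-> 1/3 = 1/3
x_3 -> x_2 = 1/3 -> 1/3 = 1
x_2 & x_2 = 1/3 & 1/3 = 1/3
(x_3 -> x_2) & (x_2 & x_2) = 1 & 1/3 = 1/3
x_1 -> x_2 = 1/3 -> 1/3 = 1
(x_1 -> x_2) -> x_3 = 1 -> 1/3 = 1/3
((x_3 -> x_2) & (x_2 & x_2)) -> ((x_1 -> x_2) -> x_3) = 1/3 -> 1/3 = 1
((x_3 -> x_1) <-> x_3) <-> (((x_3 -> x_2) & (x_2 & x_2)) -> ((x_1 -> x_2) -> x_3)) = 1/3 <-> 1 = 1/3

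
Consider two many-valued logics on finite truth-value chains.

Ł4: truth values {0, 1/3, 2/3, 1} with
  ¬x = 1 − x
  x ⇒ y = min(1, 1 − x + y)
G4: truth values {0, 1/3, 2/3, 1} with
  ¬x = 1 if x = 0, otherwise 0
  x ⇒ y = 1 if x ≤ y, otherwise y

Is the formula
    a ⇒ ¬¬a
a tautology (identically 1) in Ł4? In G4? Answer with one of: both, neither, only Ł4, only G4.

both

In Ł4: every assignment gives 1 — tautology.
In G4: every assignment gives 1 — tautology.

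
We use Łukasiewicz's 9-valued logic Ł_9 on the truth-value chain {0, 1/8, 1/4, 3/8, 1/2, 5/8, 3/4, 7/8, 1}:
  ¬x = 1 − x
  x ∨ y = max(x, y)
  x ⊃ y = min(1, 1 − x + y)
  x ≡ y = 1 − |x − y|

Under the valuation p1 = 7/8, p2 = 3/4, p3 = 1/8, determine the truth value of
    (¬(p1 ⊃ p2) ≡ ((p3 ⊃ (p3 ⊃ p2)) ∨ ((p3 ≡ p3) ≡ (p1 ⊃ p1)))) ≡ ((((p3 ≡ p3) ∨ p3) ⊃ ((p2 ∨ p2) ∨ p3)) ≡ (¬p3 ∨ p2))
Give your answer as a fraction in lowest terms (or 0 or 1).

1/4

p1 ⊃ p2 = 7/8 ⊃ 3/4 = 7/8
¬(p1 ⊃ p2) = ¬7/8 = 1/8
p3 ⊃ p2 = 1/8 ⊃ 3/4 = 1
p3 ⊃ (p3 ⊃ p2) = 1/8 ⊃ 1 = 1
p3 ≡ p3 = 1/8 ≡ 1/8 = 1
p1 ⊃ p1 = 7/8 ⊃ 7/8 = 1
(p3 ≡ p3) ≡ (p1 ⊃ p1) = 1 ≡ 1 = 1
(p3 ⊃ (p3 ⊃ p2)) ∨ ((p3 ≡ p3) ≡ (p1 ⊃ p1)) = 1 ∨ 1 = 1
¬(p1 ⊃ p2) ≡ ((p3 ⊃ (p3 ⊃ p2)) ∨ ((p3 ≡ p3) ≡ (p1 ⊃ p1))) = 1/8 ≡ 1 = 1/8
p3 ≡ p3 = 1/8 ≡ 1/8 = 1
(p3 ≡ p3) ∨ p3 = 1 ∨ 1/8 = 1
p2 ∨ p2 = 3/4 ∨ 3/4 = 3/4
(p2 ∨ p2) ∨ p3 = 3/4 ∨ 1/8 = 3/4
((p3 ≡ p3) ∨ p3) ⊃ ((p2 ∨ p2) ∨ p3) = 1 ⊃ 3/4 = 3/4
¬p3 = ¬1/8 = 7/8
¬p3 ∨ p2 = 7/8 ∨ 3/4 = 7/8
(((p3 ≡ p3) ∨ p3) ⊃ ((p2 ∨ p2) ∨ p3)) ≡ (¬p3 ∨ p2) = 3/4 ≡ 7/8 = 7/8
(¬(p1 ⊃ p2) ≡ ((p3 ⊃ (p3 ⊃ p2)) ∨ ((p3 ≡ p3) ≡ (p1 ⊃ p1)))) ≡ ((((p3 ≡ p3) ∨ p3) ⊃ ((p2 ∨ p2) ∨ p3)) ≡ (¬p3 ∨ p2)) = 1/8 ≡ 7/8 = 1/4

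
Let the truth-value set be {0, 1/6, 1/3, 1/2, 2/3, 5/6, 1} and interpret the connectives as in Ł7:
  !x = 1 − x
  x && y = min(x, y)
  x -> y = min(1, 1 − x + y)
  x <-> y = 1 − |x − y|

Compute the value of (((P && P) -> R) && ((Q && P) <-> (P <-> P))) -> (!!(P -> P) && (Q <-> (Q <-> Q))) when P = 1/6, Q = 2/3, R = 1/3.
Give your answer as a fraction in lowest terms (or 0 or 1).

1

P && P = 1/6 && 1/6 = 1/6
(P && P) -> R = 1/6 -> 1/3 = 1
Q && P = 2/3 && 1/6 = 1/6
P <-> P = 1/6 <-> 1/6 = 1
(Q && P) <-> (P <-> P) = 1/6 <-> 1 = 1/6
((P && P) -> R) && ((Q && P) <-> (P <-> P)) = 1 && 1/6 = 1/6
P -> P = 1/6 -> 1/6 = 1
!(P -> P) = !1 = 0
!!(P -> P) = !0 = 1
Q <-> Q = 2/3 <-> 2/3 = 1
Q <-> (Q <-> Q) = 2/3 <-> 1 = 2/3
!!(P -> P) && (Q <-> (Q <-> Q)) = 1 && 2/3 = 2/3
(((P && P) -> R) && ((Q && P) <-> (P <-> P))) -> (!!(P -> P) && (Q <-> (Q <-> Q))) = 1/6 -> 2/3 = 1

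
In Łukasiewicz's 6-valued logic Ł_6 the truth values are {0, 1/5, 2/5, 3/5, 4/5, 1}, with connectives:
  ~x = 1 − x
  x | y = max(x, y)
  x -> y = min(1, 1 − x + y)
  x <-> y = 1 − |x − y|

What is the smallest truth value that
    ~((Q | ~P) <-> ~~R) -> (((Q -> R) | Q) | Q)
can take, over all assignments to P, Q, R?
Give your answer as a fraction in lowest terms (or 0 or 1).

Take P = 0, Q = 2/5, R = 0:
~P = ~0 = 1
Q | ~P = 2/5 | 1 = 1
~R = ~0 = 1
~~R = ~1 = 0
(Q | ~P) <-> ~~R = 1 <-> 0 = 0
~((Q | ~P) <-> ~~R) = ~0 = 1
Q -> R = 2/5 -> 0 = 3/5
(Q -> R) | Q = 3/5 | 2/5 = 3/5
((Q -> R) | Q) | Q = 3/5 | 2/5 = 3/5
~((Q | ~P) <-> ~~R) -> (((Q -> R) | Q) | Q) = 1 -> 3/5 = 3/5
No assignment yields a value below 3/5, so this is the minimum.

3/5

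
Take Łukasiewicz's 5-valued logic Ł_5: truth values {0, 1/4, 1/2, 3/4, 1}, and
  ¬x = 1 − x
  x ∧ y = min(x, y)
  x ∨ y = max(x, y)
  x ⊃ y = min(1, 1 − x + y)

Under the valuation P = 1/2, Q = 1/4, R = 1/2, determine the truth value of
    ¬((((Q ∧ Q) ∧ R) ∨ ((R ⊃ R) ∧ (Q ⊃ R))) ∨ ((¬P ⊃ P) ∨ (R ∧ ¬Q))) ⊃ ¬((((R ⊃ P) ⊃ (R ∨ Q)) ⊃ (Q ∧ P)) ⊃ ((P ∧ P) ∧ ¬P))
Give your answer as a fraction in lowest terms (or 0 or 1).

1

Q ∧ Q = 1/4 ∧ 1/4 = 1/4
(Q ∧ Q) ∧ R = 1/4 ∧ 1/2 = 1/4
R ⊃ R = 1/2 ⊃ 1/2 = 1
Q ⊃ R = 1/4 ⊃ 1/2 = 1
(R ⊃ R) ∧ (Q ⊃ R) = 1 ∧ 1 = 1
((Q ∧ Q) ∧ R) ∨ ((R ⊃ R) ∧ (Q ⊃ R)) = 1/4 ∨ 1 = 1
¬P = ¬1/2 = 1/2
¬P ⊃ P = 1/2 ⊃ 1/2 = 1
¬Q = ¬1/4 = 3/4
R ∧ ¬Q = 1/2 ∧ 3/4 = 1/2
(¬P ⊃ P) ∨ (R ∧ ¬Q) = 1 ∨ 1/2 = 1
(((Q ∧ Q) ∧ R) ∨ ((R ⊃ R) ∧ (Q ⊃ R))) ∨ ((¬P ⊃ P) ∨ (R ∧ ¬Q)) = 1 ∨ 1 = 1
¬((((Q ∧ Q) ∧ R) ∨ ((R ⊃ R) ∧ (Q ⊃ R))) ∨ ((¬P ⊃ P) ∨ (R ∧ ¬Q))) = ¬1 = 0
R ⊃ P = 1/2 ⊃ 1/2 = 1
R ∨ Q = 1/2 ∨ 1/4 = 1/2
(R ⊃ P) ⊃ (R ∨ Q) = 1 ⊃ 1/2 = 1/2
Q ∧ P = 1/4 ∧ 1/2 = 1/4
((R ⊃ P) ⊃ (R ∨ Q)) ⊃ (Q ∧ P) = 1/2 ⊃ 1/4 = 3/4
P ∧ P = 1/2 ∧ 1/2 = 1/2
¬P = ¬1/2 = 1/2
(P ∧ P) ∧ ¬P = 1/2 ∧ 1/2 = 1/2
(((R ⊃ P) ⊃ (R ∨ Q)) ⊃ (Q ∧ P)) ⊃ ((P ∧ P) ∧ ¬P) = 3/4 ⊃ 1/2 = 3/4
¬((((R ⊃ P) ⊃ (R ∨ Q)) ⊃ (Q ∧ P)) ⊃ ((P ∧ P) ∧ ¬P)) = ¬3/4 = 1/4
¬((((Q ∧ Q) ∧ R) ∨ ((R ⊃ R) ∧ (Q ⊃ R))) ∨ ((¬P ⊃ P) ∨ (R ∧ ¬Q))) ⊃ ¬((((R ⊃ P) ⊃ (R ∨ Q)) ⊃ (Q ∧ P)) ⊃ ((P ∧ P) ∧ ¬P)) = 0 ⊃ 1/4 = 1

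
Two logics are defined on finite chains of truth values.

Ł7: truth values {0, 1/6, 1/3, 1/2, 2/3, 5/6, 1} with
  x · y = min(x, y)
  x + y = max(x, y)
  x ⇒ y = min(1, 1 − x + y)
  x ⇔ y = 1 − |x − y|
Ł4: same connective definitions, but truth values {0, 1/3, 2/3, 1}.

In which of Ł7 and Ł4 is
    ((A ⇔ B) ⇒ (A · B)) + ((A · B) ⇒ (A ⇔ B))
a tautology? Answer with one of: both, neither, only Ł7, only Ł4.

In Ł7: every assignment gives 1 — tautology.
In Ł4: every assignment gives 1 — tautology.

both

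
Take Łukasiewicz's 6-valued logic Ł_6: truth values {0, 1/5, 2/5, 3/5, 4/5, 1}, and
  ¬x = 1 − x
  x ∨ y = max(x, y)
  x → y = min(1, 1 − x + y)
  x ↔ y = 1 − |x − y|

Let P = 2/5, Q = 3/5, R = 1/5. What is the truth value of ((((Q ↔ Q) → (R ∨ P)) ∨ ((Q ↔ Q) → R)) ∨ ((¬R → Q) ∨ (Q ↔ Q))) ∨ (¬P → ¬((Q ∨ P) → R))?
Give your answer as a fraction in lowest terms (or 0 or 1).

Q ↔ Q = 3/5 ↔ 3/5 = 1
R ∨ P = 1/5 ∨ 2/5 = 2/5
(Q ↔ Q) → (R ∨ P) = 1 → 2/5 = 2/5
Q ↔ Q = 3/5 ↔ 3/5 = 1
(Q ↔ Q) → R = 1 → 1/5 = 1/5
((Q ↔ Q) → (R ∨ P)) ∨ ((Q ↔ Q) → R) = 2/5 ∨ 1/5 = 2/5
¬R = ¬1/5 = 4/5
¬R → Q = 4/5 → 3/5 = 4/5
Q ↔ Q = 3/5 ↔ 3/5 = 1
(¬R → Q) ∨ (Q ↔ Q) = 4/5 ∨ 1 = 1
(((Q ↔ Q) → (R ∨ P)) ∨ ((Q ↔ Q) → R)) ∨ ((¬R → Q) ∨ (Q ↔ Q)) = 2/5 ∨ 1 = 1
¬P = ¬2/5 = 3/5
Q ∨ P = 3/5 ∨ 2/5 = 3/5
(Q ∨ P) → R = 3/5 → 1/5 = 3/5
¬((Q ∨ P) → R) = ¬3/5 = 2/5
¬P → ¬((Q ∨ P) → R) = 3/5 → 2/5 = 4/5
((((Q ↔ Q) → (R ∨ P)) ∨ ((Q ↔ Q) → R)) ∨ ((¬R → Q) ∨ (Q ↔ Q))) ∨ (¬P → ¬((Q ∨ P) → R)) = 1 ∨ 4/5 = 1

1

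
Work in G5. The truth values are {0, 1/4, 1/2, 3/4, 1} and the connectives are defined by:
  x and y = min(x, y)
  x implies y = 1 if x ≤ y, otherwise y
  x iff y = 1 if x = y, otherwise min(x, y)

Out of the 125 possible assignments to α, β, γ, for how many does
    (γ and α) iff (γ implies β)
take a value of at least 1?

11

value 1: 11 assignments (counts)
value 3/4: 6 assignments
value 1/2: 17 assignments
value 1/4: 34 assignments
value 0: 57 assignments
So 11 of the 125 assignments meet the threshold.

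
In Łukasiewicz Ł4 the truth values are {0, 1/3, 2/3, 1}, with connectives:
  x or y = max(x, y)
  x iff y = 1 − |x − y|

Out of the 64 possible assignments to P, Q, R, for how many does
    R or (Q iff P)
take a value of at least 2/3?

52

value 1: 28 assignments (counts)
value 2/3: 24 assignments (counts)
value 1/3: 10 assignments
value 0: 2 assignments
So 52 of the 64 assignments meet the threshold.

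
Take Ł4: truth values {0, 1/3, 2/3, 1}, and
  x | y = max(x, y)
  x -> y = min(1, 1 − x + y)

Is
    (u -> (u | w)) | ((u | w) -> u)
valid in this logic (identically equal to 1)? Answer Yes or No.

u = 0, w = 0 ↦ 1
u = 0, w = 1/3 ↦ 1
u = 0, w = 2/3 ↦ 1
u = 0, w = 1 ↦ 1
u = 1/3, w = 0 ↦ 1
u = 1/3, w = 1/3 ↦ 1
u = 1/3, w = 2/3 ↦ 1
u = 1/3, w = 1 ↦ 1
u = 2/3, w = 0 ↦ 1
u = 2/3, w = 1/3 ↦ 1
u = 2/3, w = 2/3 ↦ 1
u = 2/3, w = 1 ↦ 1
u = 1, w = 0 ↦ 1
u = 1, w = 1/3 ↦ 1
u = 1, w = 2/3 ↦ 1
u = 1, w = 1 ↦ 1
Every assignment gives a value ≥ 1.

Yes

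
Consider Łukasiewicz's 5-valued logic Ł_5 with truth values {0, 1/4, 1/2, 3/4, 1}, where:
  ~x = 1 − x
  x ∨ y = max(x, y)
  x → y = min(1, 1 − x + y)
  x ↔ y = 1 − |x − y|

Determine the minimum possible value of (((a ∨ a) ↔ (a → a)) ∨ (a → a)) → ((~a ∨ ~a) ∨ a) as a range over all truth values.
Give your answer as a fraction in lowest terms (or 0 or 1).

1/2

Take a = 1/2:
a ∨ a = 1/2 ∨ 1/2 = 1/2
a → a = 1/2 → 1/2 = 1
(a ∨ a) ↔ (a → a) = 1/2 ↔ 1 = 1/2
a → a = 1/2 → 1/2 = 1
((a ∨ a) ↔ (a → a)) ∨ (a → a) = 1/2 ∨ 1 = 1
~a = ~1/2 = 1/2
~a = ~1/2 = 1/2
~a ∨ ~a = 1/2 ∨ 1/2 = 1/2
(~a ∨ ~a) ∨ a = 1/2 ∨ 1/2 = 1/2
(((a ∨ a) ↔ (a → a)) ∨ (a → a)) → ((~a ∨ ~a) ∨ a) = 1 → 1/2 = 1/2
No assignment yields a value below 1/2, so this is the minimum.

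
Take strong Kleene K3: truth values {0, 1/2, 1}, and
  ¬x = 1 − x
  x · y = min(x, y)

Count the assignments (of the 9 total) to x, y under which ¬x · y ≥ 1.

1

x = 0, y = 0 ↦ 0  <
x = 0, y = 1/2 ↦ 1/2  <
x = 0, y = 1 ↦ 1  ≥
x = 1/2, y = 0 ↦ 0  <
x = 1/2, y = 1/2 ↦ 1/2  <
x = 1/2, y = 1 ↦ 1/2  <
x = 1, y = 0 ↦ 0  <
x = 1, y = 1/2 ↦ 0  <
x = 1, y = 1 ↦ 0  <
So 1 of the 9 assignments meets the threshold.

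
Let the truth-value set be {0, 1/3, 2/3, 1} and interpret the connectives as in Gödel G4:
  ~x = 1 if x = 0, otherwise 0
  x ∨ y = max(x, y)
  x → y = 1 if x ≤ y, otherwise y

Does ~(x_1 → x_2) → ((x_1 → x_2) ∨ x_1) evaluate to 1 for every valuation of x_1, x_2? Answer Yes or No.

No

Counterexample: take x_1 = 1/3, x_2 = 0.
x_1 → x_2 = 1/3 → 0 = 0
~(x_1 → x_2) = ~0 = 1
x_1 → x_2 = 1/3 → 0 = 0
(x_1 → x_2) ∨ x_1 = 0 ∨ 1/3 = 1/3
~(x_1 → x_2) → ((x_1 → x_2) ∨ x_1) = 1 → 1/3 = 1/3
This gives 1/3 ≠ 1.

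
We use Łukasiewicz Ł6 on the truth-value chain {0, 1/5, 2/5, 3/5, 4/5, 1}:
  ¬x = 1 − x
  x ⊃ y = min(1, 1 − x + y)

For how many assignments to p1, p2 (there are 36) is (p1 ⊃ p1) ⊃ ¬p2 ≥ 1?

value 1: 6 assignments (counts)
value 4/5: 6 assignments
value 3/5: 6 assignments
value 2/5: 6 assignments
value 1/5: 6 assignments
value 0: 6 assignments
So 6 of the 36 assignments meet the threshold.

6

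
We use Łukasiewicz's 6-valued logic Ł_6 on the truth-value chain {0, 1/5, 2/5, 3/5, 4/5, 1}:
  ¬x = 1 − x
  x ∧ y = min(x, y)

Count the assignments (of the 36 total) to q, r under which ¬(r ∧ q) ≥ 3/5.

value 1: 11 assignments (counts)
value 4/5: 9 assignments (counts)
value 3/5: 7 assignments (counts)
value 2/5: 5 assignments
value 1/5: 3 assignments
value 0: 1 assignment
So 27 of the 36 assignments meet the threshold.

27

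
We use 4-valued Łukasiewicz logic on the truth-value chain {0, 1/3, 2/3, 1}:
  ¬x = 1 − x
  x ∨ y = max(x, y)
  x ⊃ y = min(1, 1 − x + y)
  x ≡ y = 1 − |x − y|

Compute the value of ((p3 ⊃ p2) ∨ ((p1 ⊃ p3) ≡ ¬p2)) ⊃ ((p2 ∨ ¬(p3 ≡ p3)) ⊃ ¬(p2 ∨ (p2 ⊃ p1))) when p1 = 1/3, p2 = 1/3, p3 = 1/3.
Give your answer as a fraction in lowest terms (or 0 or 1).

2/3

p3 ⊃ p2 = 1/3 ⊃ 1/3 = 1
p1 ⊃ p3 = 1/3 ⊃ 1/3 = 1
¬p2 = ¬1/3 = 2/3
(p1 ⊃ p3) ≡ ¬p2 = 1 ≡ 2/3 = 2/3
(p3 ⊃ p2) ∨ ((p1 ⊃ p3) ≡ ¬p2) = 1 ∨ 2/3 = 1
p3 ≡ p3 = 1/3 ≡ 1/3 = 1
¬(p3 ≡ p3) = ¬1 = 0
p2 ∨ ¬(p3 ≡ p3) = 1/3 ∨ 0 = 1/3
p2 ⊃ p1 = 1/3 ⊃ 1/3 = 1
p2 ∨ (p2 ⊃ p1) = 1/3 ∨ 1 = 1
¬(p2 ∨ (p2 ⊃ p1)) = ¬1 = 0
(p2 ∨ ¬(p3 ≡ p3)) ⊃ ¬(p2 ∨ (p2 ⊃ p1)) = 1/3 ⊃ 0 = 2/3
((p3 ⊃ p2) ∨ ((p1 ⊃ p3) ≡ ¬p2)) ⊃ ((p2 ∨ ¬(p3 ≡ p3)) ⊃ ¬(p2 ∨ (p2 ⊃ p1))) = 1 ⊃ 2/3 = 2/3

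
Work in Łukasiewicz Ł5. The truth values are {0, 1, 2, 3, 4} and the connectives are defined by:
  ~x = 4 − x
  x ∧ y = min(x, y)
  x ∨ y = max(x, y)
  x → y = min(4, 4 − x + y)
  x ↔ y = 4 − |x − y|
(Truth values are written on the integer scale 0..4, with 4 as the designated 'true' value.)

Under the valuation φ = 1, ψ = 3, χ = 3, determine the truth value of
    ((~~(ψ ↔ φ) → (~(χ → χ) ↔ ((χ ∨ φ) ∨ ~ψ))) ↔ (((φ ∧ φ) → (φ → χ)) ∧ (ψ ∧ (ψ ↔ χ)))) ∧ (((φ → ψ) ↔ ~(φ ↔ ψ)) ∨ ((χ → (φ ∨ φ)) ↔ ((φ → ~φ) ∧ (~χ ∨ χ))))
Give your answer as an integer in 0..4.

3

ψ ↔ φ = 3 ↔ 1 = 2
~(ψ ↔ φ) = ~2 = 2
~~(ψ ↔ φ) = ~2 = 2
χ → χ = 3 → 3 = 4
~(χ → χ) = ~4 = 0
χ ∨ φ = 3 ∨ 1 = 3
~ψ = ~3 = 1
(χ ∨ φ) ∨ ~ψ = 3 ∨ 1 = 3
~(χ → χ) ↔ ((χ ∨ φ) ∨ ~ψ) = 0 ↔ 3 = 1
~~(ψ ↔ φ) → (~(χ → χ) ↔ ((χ ∨ φ) ∨ ~ψ)) = 2 → 1 = 3
φ ∧ φ = 1 ∧ 1 = 1
φ → χ = 1 → 3 = 4
(φ ∧ φ) → (φ → χ) = 1 → 4 = 4
ψ ↔ χ = 3 ↔ 3 = 4
ψ ∧ (ψ ↔ χ) = 3 ∧ 4 = 3
((φ ∧ φ) → (φ → χ)) ∧ (ψ ∧ (ψ ↔ χ)) = 4 ∧ 3 = 3
(~~(ψ ↔ φ) → (~(χ → χ) ↔ ((χ ∨ φ) ∨ ~ψ))) ↔ (((φ ∧ φ) → (φ → χ)) ∧ (ψ ∧ (ψ ↔ χ))) = 3 ↔ 3 = 4
φ → ψ = 1 → 3 = 4
φ ↔ ψ = 1 ↔ 3 = 2
~(φ ↔ ψ) = ~2 = 2
(φ → ψ) ↔ ~(φ ↔ ψ) = 4 ↔ 2 = 2
φ ∨ φ = 1 ∨ 1 = 1
χ → (φ ∨ φ) = 3 → 1 = 2
~φ = ~1 = 3
φ → ~φ = 1 → 3 = 4
~χ = ~3 = 1
~χ ∨ χ = 1 ∨ 3 = 3
(φ → ~φ) ∧ (~χ ∨ χ) = 4 ∧ 3 = 3
(χ → (φ ∨ φ)) ↔ ((φ → ~φ) ∧ (~χ ∨ χ)) = 2 ↔ 3 = 3
((φ → ψ) ↔ ~(φ ↔ ψ)) ∨ ((χ → (φ ∨ φ)) ↔ ((φ → ~φ) ∧ (~χ ∨ χ))) = 2 ∨ 3 = 3
((~~(ψ ↔ φ) → (~(χ → χ) ↔ ((χ ∨ φ) ∨ ~ψ))) ↔ (((φ ∧ φ) → (φ → χ)) ∧ (ψ ∧ (ψ ↔ χ)))) ∧ (((φ → ψ) ↔ ~(φ ↔ ψ)) ∨ ((χ → (φ ∨ φ)) ↔ ((φ → ~φ) ∧ (~χ ∨ χ)))) = 4 ∧ 3 = 3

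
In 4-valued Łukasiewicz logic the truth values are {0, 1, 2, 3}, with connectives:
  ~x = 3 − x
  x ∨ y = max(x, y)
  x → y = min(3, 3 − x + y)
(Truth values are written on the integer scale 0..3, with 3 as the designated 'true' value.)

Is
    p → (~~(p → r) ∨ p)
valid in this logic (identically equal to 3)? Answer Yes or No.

Yes

p = 0, r = 0 ↦ 3
p = 0, r = 1 ↦ 3
p = 0, r = 2 ↦ 3
p = 0, r = 3 ↦ 3
p = 1, r = 0 ↦ 3
p = 1, r = 1 ↦ 3
p = 1, r = 2 ↦ 3
p = 1, r = 3 ↦ 3
p = 2, r = 0 ↦ 3
p = 2, r = 1 ↦ 3
p = 2, r = 2 ↦ 3
p = 2, r = 3 ↦ 3
p = 3, r = 0 ↦ 3
p = 3, r = 1 ↦ 3
p = 3, r = 2 ↦ 3
p = 3, r = 3 ↦ 3
Every assignment gives a value ≥ 3.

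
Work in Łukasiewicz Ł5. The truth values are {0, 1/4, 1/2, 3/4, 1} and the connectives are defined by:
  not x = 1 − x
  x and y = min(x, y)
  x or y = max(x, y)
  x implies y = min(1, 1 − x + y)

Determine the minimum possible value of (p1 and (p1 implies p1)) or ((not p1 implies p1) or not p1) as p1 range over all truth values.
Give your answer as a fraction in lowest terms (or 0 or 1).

Take p1 = 1/4:
p1 implies p1 = 1/4 implies 1/4 = 1
p1 and (p1 implies p1) = 1/4 and 1 = 1/4
not p1 = not 1/4 = 3/4
not p1 implies p1 = 3/4 implies 1/4 = 1/2
not p1 = not 1/4 = 3/4
(not p1 implies p1) or not p1 = 1/2 or 3/4 = 3/4
(p1 and (p1 implies p1)) or ((not p1 implies p1) or not p1) = 1/4 or 3/4 = 3/4
No assignment yields a value below 3/4, so this is the minimum.

3/4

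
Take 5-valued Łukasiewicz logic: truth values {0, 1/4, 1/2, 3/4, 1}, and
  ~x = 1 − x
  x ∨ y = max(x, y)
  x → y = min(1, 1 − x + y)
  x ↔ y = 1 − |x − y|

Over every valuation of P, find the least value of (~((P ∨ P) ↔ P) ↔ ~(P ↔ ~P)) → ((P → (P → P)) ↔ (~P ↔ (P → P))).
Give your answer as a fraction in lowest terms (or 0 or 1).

Take P = 1/2:
P ∨ P = 1/2 ∨ 1/2 = 1/2
(P ∨ P) ↔ P = 1/2 ↔ 1/2 = 1
~((P ∨ P) ↔ P) = ~1 = 0
~P = ~1/2 = 1/2
P ↔ ~P = 1/2 ↔ 1/2 = 1
~(P ↔ ~P) = ~1 = 0
~((P ∨ P) ↔ P) ↔ ~(P ↔ ~P) = 0 ↔ 0 = 1
P → P = 1/2 → 1/2 = 1
P → (P → P) = 1/2 → 1 = 1
~P = ~1/2 = 1/2
P → P = 1/2 → 1/2 = 1
~P ↔ (P → P) = 1/2 ↔ 1 = 1/2
(P → (P → P)) ↔ (~P ↔ (P → P)) = 1 ↔ 1/2 = 1/2
(~((P ∨ P) ↔ P) ↔ ~(P ↔ ~P)) → ((P → (P → P)) ↔ (~P ↔ (P → P))) = 1 → 1/2 = 1/2
No assignment yields a value below 1/2, so this is the minimum.

1/2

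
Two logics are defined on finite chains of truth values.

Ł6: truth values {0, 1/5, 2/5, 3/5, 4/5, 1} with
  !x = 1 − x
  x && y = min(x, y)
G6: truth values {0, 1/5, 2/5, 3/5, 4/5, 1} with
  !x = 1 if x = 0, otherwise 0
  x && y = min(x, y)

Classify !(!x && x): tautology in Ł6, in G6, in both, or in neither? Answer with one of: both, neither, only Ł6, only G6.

In Ł6: at x = 1/5 the value is 4/5 — not a tautology.
In G6: every assignment gives 1 — tautology.

only G6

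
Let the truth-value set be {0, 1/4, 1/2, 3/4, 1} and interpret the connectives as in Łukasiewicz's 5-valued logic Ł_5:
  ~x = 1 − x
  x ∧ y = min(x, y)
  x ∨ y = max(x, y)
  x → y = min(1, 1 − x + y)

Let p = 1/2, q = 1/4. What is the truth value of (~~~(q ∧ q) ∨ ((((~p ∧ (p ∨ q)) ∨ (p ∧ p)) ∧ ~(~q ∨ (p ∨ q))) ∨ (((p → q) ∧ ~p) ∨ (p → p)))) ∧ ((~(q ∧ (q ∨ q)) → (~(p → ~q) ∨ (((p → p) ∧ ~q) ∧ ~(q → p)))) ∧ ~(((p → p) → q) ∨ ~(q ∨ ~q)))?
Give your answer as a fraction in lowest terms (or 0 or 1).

1/4

q ∧ q = 1/4 ∧ 1/4 = 1/4
~(q ∧ q) = ~1/4 = 3/4
~~(q ∧ q) = ~3/4 = 1/4
~~~(q ∧ q) = ~1/4 = 3/4
~p = ~1/2 = 1/2
p ∨ q = 1/2 ∨ 1/4 = 1/2
~p ∧ (p ∨ q) = 1/2 ∧ 1/2 = 1/2
p ∧ p = 1/2 ∧ 1/2 = 1/2
(~p ∧ (p ∨ q)) ∨ (p ∧ p) = 1/2 ∨ 1/2 = 1/2
~q = ~1/4 = 3/4
p ∨ q = 1/2 ∨ 1/4 = 1/2
~q ∨ (p ∨ q) = 3/4 ∨ 1/2 = 3/4
~(~q ∨ (p ∨ q)) = ~3/4 = 1/4
((~p ∧ (p ∨ q)) ∨ (p ∧ p)) ∧ ~(~q ∨ (p ∨ q)) = 1/2 ∧ 1/4 = 1/4
p → q = 1/2 → 1/4 = 3/4
~p = ~1/2 = 1/2
(p → q) ∧ ~p = 3/4 ∧ 1/2 = 1/2
p → p = 1/2 → 1/2 = 1
((p → q) ∧ ~p) ∨ (p → p) = 1/2 ∨ 1 = 1
(((~p ∧ (p ∨ q)) ∨ (p ∧ p)) ∧ ~(~q ∨ (p ∨ q))) ∨ (((p → q) ∧ ~p) ∨ (p → p)) = 1/4 ∨ 1 = 1
~~~(q ∧ q) ∨ ((((~p ∧ (p ∨ q)) ∨ (p ∧ p)) ∧ ~(~q ∨ (p ∨ q))) ∨ (((p → q) ∧ ~p) ∨ (p → p))) = 3/4 ∨ 1 = 1
q ∨ q = 1/4 ∨ 1/4 = 1/4
q ∧ (q ∨ q) = 1/4 ∧ 1/4 = 1/4
~(q ∧ (q ∨ q)) = ~1/4 = 3/4
~q = ~1/4 = 3/4
p → ~q = 1/2 → 3/4 = 1
~(p → ~q) = ~1 = 0
p → p = 1/2 → 1/2 = 1
~q = ~1/4 = 3/4
(p → p) ∧ ~q = 1 ∧ 3/4 = 3/4
q → p = 1/4 → 1/2 = 1
~(q → p) = ~1 = 0
((p → p) ∧ ~q) ∧ ~(q → p) = 3/4 ∧ 0 = 0
~(p → ~q) ∨ (((p → p) ∧ ~q) ∧ ~(q → p)) = 0 ∨ 0 = 0
~(q ∧ (q ∨ q)) → (~(p → ~q) ∨ (((p → p) ∧ ~q) ∧ ~(q → p))) = 3/4 → 0 = 1/4
p → p = 1/2 → 1/2 = 1
(p → p) → q = 1 → 1/4 = 1/4
~q = ~1/4 = 3/4
q ∨ ~q = 1/4 ∨ 3/4 = 3/4
~(q ∨ ~q) = ~3/4 = 1/4
((p → p) → q) ∨ ~(q ∨ ~q) = 1/4 ∨ 1/4 = 1/4
~(((p → p) → q) ∨ ~(q ∨ ~q)) = ~1/4 = 3/4
(~(q ∧ (q ∨ q)) → (~(p → ~q) ∨ (((p → p) ∧ ~q) ∧ ~(q → p)))) ∧ ~(((p → p) → q) ∨ ~(q ∨ ~q)) = 1/4 ∧ 3/4 = 1/4
(~~~(q ∧ q) ∨ ((((~p ∧ (p ∨ q)) ∨ (p ∧ p)) ∧ ~(~q ∨ (p ∨ q))) ∨ (((p → q) ∧ ~p) ∨ (p → p)))) ∧ ((~(q ∧ (q ∨ q)) → (~(p → ~q) ∨ (((p → p) ∧ ~q) ∧ ~(q → p)))) ∧ ~(((p → p) → q) ∨ ~(q ∨ ~q))) = 1 ∧ 1/4 = 1/4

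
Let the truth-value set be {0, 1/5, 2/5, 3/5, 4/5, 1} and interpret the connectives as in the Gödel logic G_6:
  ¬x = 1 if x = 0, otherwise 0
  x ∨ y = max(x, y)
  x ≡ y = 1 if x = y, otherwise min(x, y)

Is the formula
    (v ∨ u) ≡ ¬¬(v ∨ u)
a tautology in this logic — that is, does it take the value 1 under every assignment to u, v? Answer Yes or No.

No

Counterexample: take u = 0, v = 1/5.
v ∨ u = 1/5 ∨ 0 = 1/5
¬(v ∨ u) = ¬1/5 = 0
¬¬(v ∨ u) = ¬0 = 1
(v ∨ u) ≡ ¬¬(v ∨ u) = 1/5 ≡ 1 = 1/5
This gives 1/5 ≠ 1.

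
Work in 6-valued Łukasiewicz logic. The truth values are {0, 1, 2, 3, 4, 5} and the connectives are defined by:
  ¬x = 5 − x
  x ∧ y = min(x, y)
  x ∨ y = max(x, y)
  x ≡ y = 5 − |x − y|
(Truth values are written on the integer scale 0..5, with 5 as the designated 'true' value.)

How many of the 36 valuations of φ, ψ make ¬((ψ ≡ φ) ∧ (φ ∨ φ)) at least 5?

7

value 5: 7 assignments (counts)
value 4: 8 assignments
value 3: 9 assignments
value 2: 7 assignments
value 1: 4 assignments
value 0: 1 assignment
So 7 of the 36 assignments meet the threshold.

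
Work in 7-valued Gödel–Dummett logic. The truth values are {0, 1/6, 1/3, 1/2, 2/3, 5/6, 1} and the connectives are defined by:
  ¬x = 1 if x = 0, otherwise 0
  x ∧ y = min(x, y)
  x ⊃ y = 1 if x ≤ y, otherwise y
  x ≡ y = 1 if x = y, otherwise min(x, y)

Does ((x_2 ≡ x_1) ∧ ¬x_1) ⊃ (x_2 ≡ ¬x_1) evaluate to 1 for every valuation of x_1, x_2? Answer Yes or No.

No

Counterexample: take x_1 = 0, x_2 = 0.
x_2 ≡ x_1 = 0 ≡ 0 = 1
¬x_1 = ¬0 = 1
(x_2 ≡ x_1) ∧ ¬x_1 = 1 ∧ 1 = 1
¬x_1 = ¬0 = 1
x_2 ≡ ¬x_1 = 0 ≡ 1 = 0
((x_2 ≡ x_1) ∧ ¬x_1) ⊃ (x_2 ≡ ¬x_1) = 1 ⊃ 0 = 0
This gives 0 ≠ 1.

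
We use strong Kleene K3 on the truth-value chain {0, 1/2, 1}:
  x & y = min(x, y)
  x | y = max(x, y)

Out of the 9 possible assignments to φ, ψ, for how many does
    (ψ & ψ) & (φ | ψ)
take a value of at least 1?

3

φ = 0, ψ = 0 ↦ 0  <
φ = 0, ψ = 1/2 ↦ 1/2  <
φ = 0, ψ = 1 ↦ 1  ≥
φ = 1/2, ψ = 0 ↦ 0  <
φ = 1/2, ψ = 1/2 ↦ 1/2  <
φ = 1/2, ψ = 1 ↦ 1  ≥
φ = 1, ψ = 0 ↦ 0  <
φ = 1, ψ = 1/2 ↦ 1/2  <
φ = 1, ψ = 1 ↦ 1  ≥
So 3 of the 9 assignments meet the threshold.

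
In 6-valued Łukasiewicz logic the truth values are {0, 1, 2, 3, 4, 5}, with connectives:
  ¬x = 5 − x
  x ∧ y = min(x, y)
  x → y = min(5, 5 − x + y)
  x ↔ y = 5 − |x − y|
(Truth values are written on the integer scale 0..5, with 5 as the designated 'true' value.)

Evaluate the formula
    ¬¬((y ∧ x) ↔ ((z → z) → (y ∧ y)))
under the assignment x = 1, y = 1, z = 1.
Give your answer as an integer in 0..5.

5

y ∧ x = 1 ∧ 1 = 1
z → z = 1 → 1 = 5
y ∧ y = 1 ∧ 1 = 1
(z → z) → (y ∧ y) = 5 → 1 = 1
(y ∧ x) ↔ ((z → z) → (y ∧ y)) = 1 ↔ 1 = 5
¬((y ∧ x) ↔ ((z → z) → (y ∧ y))) = ¬5 = 0
¬¬((y ∧ x) ↔ ((z → z) → (y ∧ y))) = ¬0 = 5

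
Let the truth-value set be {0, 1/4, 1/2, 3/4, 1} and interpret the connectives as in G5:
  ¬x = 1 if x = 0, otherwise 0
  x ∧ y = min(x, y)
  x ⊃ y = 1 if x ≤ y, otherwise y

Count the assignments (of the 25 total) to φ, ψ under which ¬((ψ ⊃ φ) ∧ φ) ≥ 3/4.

5

value 1: 5 assignments (counts)
value 0: 20 assignments
So 5 of the 25 assignments meet the threshold.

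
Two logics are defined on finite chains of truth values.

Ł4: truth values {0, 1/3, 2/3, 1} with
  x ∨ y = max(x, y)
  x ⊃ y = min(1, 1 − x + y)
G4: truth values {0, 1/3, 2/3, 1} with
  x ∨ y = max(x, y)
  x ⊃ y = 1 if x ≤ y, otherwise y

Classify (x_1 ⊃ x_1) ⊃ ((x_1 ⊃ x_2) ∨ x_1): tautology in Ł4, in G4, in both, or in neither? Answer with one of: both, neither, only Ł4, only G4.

neither

In Ł4: at x_1 = 1/3, x_2 = 0 the value is 2/3 — not a tautology.
In G4: at x_1 = 1/3, x_2 = 0 the value is 1/3 — not a tautology.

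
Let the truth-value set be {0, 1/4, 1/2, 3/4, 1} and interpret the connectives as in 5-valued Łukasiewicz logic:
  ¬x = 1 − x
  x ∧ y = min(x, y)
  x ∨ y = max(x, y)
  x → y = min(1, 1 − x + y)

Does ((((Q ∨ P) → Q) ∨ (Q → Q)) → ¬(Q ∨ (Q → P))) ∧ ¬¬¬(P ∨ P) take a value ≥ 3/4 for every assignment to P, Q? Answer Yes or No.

No

Counterexample: take P = 0, Q = 0.
Q ∨ P = 0 ∨ 0 = 0
(Q ∨ P) → Q = 0 → 0 = 1
Q → Q = 0 → 0 = 1
((Q ∨ P) → Q) ∨ (Q → Q) = 1 ∨ 1 = 1
Q → P = 0 → 0 = 1
Q ∨ (Q → P) = 0 ∨ 1 = 1
¬(Q ∨ (Q → P)) = ¬1 = 0
(((Q ∨ P) → Q) ∨ (Q → Q)) → ¬(Q ∨ (Q → P)) = 1 → 0 = 0
P ∨ P = 0 ∨ 0 = 0
¬(P ∨ P) = ¬0 = 1
¬¬(P ∨ P) = ¬1 = 0
¬¬¬(P ∨ P) = ¬0 = 1
((((Q ∨ P) → Q) ∨ (Q → Q)) → ¬(Q ∨ (Q → P))) ∧ ¬¬¬(P ∨ P) = 0 ∧ 1 = 0
This gives 0, which is below 3/4.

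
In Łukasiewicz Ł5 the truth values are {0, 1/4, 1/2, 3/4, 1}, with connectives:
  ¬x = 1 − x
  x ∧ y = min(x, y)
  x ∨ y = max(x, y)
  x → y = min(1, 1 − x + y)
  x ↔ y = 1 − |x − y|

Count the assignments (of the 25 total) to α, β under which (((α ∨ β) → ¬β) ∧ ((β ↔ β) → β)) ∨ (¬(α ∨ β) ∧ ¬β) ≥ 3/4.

value 1: 1 assignment (counts)
value 3/4: 3 assignments (counts)
value 1/2: 11 assignments
value 1/4: 4 assignments
value 0: 6 assignments
So 4 of the 25 assignments meet the threshold.

4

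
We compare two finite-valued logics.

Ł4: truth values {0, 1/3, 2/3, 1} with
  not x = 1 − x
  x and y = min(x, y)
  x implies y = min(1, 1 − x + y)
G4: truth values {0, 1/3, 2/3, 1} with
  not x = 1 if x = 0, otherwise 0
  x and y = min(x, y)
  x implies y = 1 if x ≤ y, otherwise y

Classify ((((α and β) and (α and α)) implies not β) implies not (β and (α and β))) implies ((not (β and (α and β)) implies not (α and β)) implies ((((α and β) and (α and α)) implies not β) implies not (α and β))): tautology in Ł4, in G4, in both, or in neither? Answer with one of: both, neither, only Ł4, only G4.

In Ł4: every assignment gives 1 — tautology.
In G4: every assignment gives 1 — tautology.

both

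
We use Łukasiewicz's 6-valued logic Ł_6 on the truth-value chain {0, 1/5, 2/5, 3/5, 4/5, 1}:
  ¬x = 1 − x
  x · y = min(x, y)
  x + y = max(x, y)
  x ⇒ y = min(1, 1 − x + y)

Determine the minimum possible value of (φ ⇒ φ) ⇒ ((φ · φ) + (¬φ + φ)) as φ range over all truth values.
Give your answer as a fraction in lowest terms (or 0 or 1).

Take φ = 2/5:
φ ⇒ φ = 2/5 ⇒ 2/5 = 1
φ · φ = 2/5 · 2/5 = 2/5
¬φ = ¬2/5 = 3/5
¬φ + φ = 3/5 + 2/5 = 3/5
(φ · φ) + (¬φ + φ) = 2/5 + 3/5 = 3/5
(φ ⇒ φ) ⇒ ((φ · φ) + (¬φ + φ)) = 1 ⇒ 3/5 = 3/5
No assignment yields a value below 3/5, so this is the minimum.

3/5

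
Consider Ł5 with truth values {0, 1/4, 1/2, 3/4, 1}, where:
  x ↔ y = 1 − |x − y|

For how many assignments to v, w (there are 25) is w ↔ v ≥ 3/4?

13

value 1: 5 assignments (counts)
value 3/4: 8 assignments (counts)
value 1/2: 6 assignments
value 1/4: 4 assignments
value 0: 2 assignments
So 13 of the 25 assignments meet the threshold.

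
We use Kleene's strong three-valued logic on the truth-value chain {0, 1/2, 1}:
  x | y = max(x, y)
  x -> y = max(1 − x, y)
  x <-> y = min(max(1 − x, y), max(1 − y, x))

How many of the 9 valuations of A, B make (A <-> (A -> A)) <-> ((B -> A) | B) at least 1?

A = 0, B = 0 ↦ 0  <
A = 0, B = 1/2 ↦ 1/2  <
A = 0, B = 1 ↦ 0  <
A = 1/2, B = 0 ↦ 1/2  <
A = 1/2, B = 1/2 ↦ 1/2  <
A = 1/2, B = 1 ↦ 1/2  <
A = 1, B = 0 ↦ 1  ≥
A = 1, B = 1/2 ↦ 1  ≥
A = 1, B = 1 ↦ 1  ≥
So 3 of the 9 assignments meet the threshold.

3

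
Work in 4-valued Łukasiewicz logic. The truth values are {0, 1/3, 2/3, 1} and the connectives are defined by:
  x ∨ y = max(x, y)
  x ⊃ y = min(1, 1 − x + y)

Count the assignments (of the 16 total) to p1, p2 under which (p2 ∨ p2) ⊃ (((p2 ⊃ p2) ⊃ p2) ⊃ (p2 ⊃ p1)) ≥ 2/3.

14

p1 = 0, p2 = 0 ↦ 1  ≥
p1 = 0, p2 = 1/3 ↦ 1  ≥
p1 = 0, p2 = 2/3 ↦ 1  ≥
p1 = 0, p2 = 1 ↦ 0  <
p1 = 1/3, p2 = 0 ↦ 1  ≥
p1 = 1/3, p2 = 1/3 ↦ 1  ≥
p1 = 1/3, p2 = 2/3 ↦ 1  ≥
p1 = 1/3, p2 = 1 ↦ 1/3  <
p1 = 2/3, p2 = 0 ↦ 1  ≥
p1 = 2/3, p2 = 1/3 ↦ 1  ≥
p1 = 2/3, p2 = 2/3 ↦ 1  ≥
p1 = 2/3, p2 = 1 ↦ 2/3  ≥
p1 = 1, p2 = 0 ↦ 1  ≥
p1 = 1, p2 = 1/3 ↦ 1  ≥
p1 = 1, p2 = 2/3 ↦ 1  ≥
p1 = 1, p2 = 1 ↦ 1  ≥
So 14 of the 16 assignments meet the threshold.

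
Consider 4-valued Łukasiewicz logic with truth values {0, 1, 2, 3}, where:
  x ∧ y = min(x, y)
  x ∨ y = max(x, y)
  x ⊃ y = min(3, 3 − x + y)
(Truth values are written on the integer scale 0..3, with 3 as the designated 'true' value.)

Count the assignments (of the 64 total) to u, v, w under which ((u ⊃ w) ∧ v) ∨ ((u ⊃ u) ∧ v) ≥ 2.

value 3: 16 assignments (counts)
value 2: 16 assignments (counts)
value 1: 16 assignments
value 0: 16 assignments
So 32 of the 64 assignments meet the threshold.

32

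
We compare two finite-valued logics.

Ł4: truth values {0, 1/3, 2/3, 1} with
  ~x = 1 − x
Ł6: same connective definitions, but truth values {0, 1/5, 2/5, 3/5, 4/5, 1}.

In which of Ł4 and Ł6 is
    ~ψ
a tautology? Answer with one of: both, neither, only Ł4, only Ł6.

neither

In Ł4: at ψ = 1/3 the value is 2/3 — not a tautology.
In Ł6: at ψ = 1/5 the value is 4/5 — not a tautology.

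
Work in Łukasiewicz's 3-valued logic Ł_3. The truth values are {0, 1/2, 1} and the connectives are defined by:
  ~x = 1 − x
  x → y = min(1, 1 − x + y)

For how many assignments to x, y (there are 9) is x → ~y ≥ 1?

6

x = 0, y = 0 ↦ 1  ≥
x = 0, y = 1/2 ↦ 1  ≥
x = 0, y = 1 ↦ 1  ≥
x = 1/2, y = 0 ↦ 1  ≥
x = 1/2, y = 1/2 ↦ 1  ≥
x = 1/2, y = 1 ↦ 1/2  <
x = 1, y = 0 ↦ 1  ≥
x = 1, y = 1/2 ↦ 1/2  <
x = 1, y = 1 ↦ 0  <
So 6 of the 9 assignments meet the threshold.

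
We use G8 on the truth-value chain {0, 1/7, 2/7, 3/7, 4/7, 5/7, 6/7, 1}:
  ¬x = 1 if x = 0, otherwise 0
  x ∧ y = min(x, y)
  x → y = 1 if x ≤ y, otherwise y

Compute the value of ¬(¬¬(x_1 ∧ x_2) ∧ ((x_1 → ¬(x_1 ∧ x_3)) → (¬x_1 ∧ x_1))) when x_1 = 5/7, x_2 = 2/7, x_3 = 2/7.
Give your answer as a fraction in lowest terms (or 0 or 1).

0

x_1 ∧ x_2 = 5/7 ∧ 2/7 = 2/7
¬(x_1 ∧ x_2) = ¬2/7 = 0
¬¬(x_1 ∧ x_2) = ¬0 = 1
x_1 ∧ x_3 = 5/7 ∧ 2/7 = 2/7
¬(x_1 ∧ x_3) = ¬2/7 = 0
x_1 → ¬(x_1 ∧ x_3) = 5/7 → 0 = 0
¬x_1 = ¬5/7 = 0
¬x_1 ∧ x_1 = 0 ∧ 5/7 = 0
(x_1 → ¬(x_1 ∧ x_3)) → (¬x_1 ∧ x_1) = 0 → 0 = 1
¬¬(x_1 ∧ x_2) ∧ ((x_1 → ¬(x_1 ∧ x_3)) → (¬x_1 ∧ x_1)) = 1 ∧ 1 = 1
¬(¬¬(x_1 ∧ x_2) ∧ ((x_1 → ¬(x_1 ∧ x_3)) → (¬x_1 ∧ x_1))) = ¬1 = 0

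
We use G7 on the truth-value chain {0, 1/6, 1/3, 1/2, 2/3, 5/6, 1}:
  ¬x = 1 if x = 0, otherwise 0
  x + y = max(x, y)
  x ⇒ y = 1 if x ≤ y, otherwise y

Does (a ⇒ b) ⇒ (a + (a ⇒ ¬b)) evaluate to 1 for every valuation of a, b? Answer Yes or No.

No

Counterexample: take a = 1/6, b = 1/6.
a ⇒ b = 1/6 ⇒ 1/6 = 1
¬b = ¬1/6 = 0
a ⇒ ¬b = 1/6 ⇒ 0 = 0
a + (a ⇒ ¬b) = 1/6 + 0 = 1/6
(a ⇒ b) ⇒ (a + (a ⇒ ¬b)) = 1 ⇒ 1/6 = 1/6
This gives 1/6 ≠ 1.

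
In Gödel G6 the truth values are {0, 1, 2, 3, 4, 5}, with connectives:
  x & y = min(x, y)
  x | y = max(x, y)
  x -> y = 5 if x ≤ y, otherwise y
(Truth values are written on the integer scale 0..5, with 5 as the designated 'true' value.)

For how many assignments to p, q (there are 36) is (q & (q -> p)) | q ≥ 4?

12

value 5: 6 assignments (counts)
value 4: 6 assignments (counts)
value 3: 6 assignments
value 2: 6 assignments
value 1: 6 assignments
value 0: 6 assignments
So 12 of the 36 assignments meet the threshold.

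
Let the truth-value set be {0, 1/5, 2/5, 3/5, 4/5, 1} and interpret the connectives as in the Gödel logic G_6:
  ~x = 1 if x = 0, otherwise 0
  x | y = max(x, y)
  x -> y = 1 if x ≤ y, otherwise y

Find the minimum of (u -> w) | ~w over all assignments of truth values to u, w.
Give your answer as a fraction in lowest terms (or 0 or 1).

1/5

Take u = 2/5, w = 1/5:
u -> w = 2/5 -> 1/5 = 1/5
~w = ~1/5 = 0
(u -> w) | ~w = 1/5 | 0 = 1/5
No assignment yields a value below 1/5, so this is the minimum.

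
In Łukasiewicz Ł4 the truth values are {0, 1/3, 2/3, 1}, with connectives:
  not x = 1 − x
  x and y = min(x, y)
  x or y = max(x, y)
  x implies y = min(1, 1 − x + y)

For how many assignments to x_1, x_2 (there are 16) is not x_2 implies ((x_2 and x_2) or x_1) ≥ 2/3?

x_1 = 0, x_2 = 0 ↦ 0  <
x_1 = 0, x_2 = 1/3 ↦ 2/3  ≥
x_1 = 0, x_2 = 2/3 ↦ 1  ≥
x_1 = 0, x_2 = 1 ↦ 1  ≥
x_1 = 1/3, x_2 = 0 ↦ 1/3  <
x_1 = 1/3, x_2 = 1/3 ↦ 2/3  ≥
x_1 = 1/3, x_2 = 2/3 ↦ 1  ≥
x_1 = 1/3, x_2 = 1 ↦ 1  ≥
x_1 = 2/3, x_2 = 0 ↦ 2/3  ≥
x_1 = 2/3, x_2 = 1/3 ↦ 1  ≥
x_1 = 2/3, x_2 = 2/3 ↦ 1  ≥
x_1 = 2/3, x_2 = 1 ↦ 1  ≥
x_1 = 1, x_2 = 0 ↦ 1  ≥
x_1 = 1, x_2 = 1/3 ↦ 1  ≥
x_1 = 1, x_2 = 2/3 ↦ 1  ≥
x_1 = 1, x_2 = 1 ↦ 1  ≥
So 14 of the 16 assignments meet the threshold.

14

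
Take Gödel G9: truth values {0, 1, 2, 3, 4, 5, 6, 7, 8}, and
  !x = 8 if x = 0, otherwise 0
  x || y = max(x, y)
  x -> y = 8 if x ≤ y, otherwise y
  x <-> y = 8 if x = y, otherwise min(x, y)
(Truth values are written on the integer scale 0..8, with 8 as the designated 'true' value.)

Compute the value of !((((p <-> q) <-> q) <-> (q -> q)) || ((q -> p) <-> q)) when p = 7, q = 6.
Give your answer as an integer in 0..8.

p <-> q = 7 <-> 6 = 6
(p <-> q) <-> q = 6 <-> 6 = 8
q -> q = 6 -> 6 = 8
((p <-> q) <-> q) <-> (q -> q) = 8 <-> 8 = 8
q -> p = 6 -> 7 = 8
(q -> p) <-> q = 8 <-> 6 = 6
(((p <-> q) <-> q) <-> (q -> q)) || ((q -> p) <-> q) = 8 || 6 = 8
!((((p <-> q) <-> q) <-> (q -> q)) || ((q -> p) <-> q)) = !8 = 0

0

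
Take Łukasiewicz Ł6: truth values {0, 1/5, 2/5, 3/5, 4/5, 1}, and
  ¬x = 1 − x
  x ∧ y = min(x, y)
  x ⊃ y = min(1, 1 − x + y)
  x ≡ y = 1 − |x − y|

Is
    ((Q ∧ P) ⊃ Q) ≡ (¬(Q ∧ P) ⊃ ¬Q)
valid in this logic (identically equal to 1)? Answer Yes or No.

Counterexample: take P = 0, Q = 1/5.
Q ∧ P = 1/5 ∧ 0 = 0
(Q ∧ P) ⊃ Q = 0 ⊃ 1/5 = 1
Q ∧ P = 1/5 ∧ 0 = 0
¬(Q ∧ P) = ¬0 = 1
¬Q = ¬1/5 = 4/5
¬(Q ∧ P) ⊃ ¬Q = 1 ⊃ 4/5 = 4/5
((Q ∧ P) ⊃ Q) ≡ (¬(Q ∧ P) ⊃ ¬Q) = 1 ≡ 4/5 = 4/5
This gives 4/5 ≠ 1.

No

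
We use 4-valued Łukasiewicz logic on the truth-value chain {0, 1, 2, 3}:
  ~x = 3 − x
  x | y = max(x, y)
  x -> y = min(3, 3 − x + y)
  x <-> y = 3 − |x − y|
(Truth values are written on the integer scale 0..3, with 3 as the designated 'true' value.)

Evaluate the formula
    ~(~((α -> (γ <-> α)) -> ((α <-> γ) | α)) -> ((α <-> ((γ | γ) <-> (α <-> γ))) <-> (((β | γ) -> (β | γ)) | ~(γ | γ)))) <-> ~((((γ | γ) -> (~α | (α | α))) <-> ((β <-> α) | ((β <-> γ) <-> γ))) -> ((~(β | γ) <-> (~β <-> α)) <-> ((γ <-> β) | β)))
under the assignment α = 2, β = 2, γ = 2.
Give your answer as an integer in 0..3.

γ <-> α = 2 <-> 2 = 3
α -> (γ <-> α) = 2 -> 3 = 3
α <-> γ = 2 <-> 2 = 3
(α <-> γ) | α = 3 | 2 = 3
(α -> (γ <-> α)) -> ((α <-> γ) | α) = 3 -> 3 = 3
~((α -> (γ <-> α)) -> ((α <-> γ) | α)) = ~3 = 0
γ | γ = 2 | 2 = 2
α <-> γ = 2 <-> 2 = 3
(γ | γ) <-> (α <-> γ) = 2 <-> 3 = 2
α <-> ((γ | γ) <-> (α <-> γ)) = 2 <-> 2 = 3
β | γ = 2 | 2 = 2
β | γ = 2 | 2 = 2
(β | γ) -> (β | γ) = 2 -> 2 = 3
γ | γ = 2 | 2 = 2
~(γ | γ) = ~2 = 1
((β | γ) -> (β | γ)) | ~(γ | γ) = 3 | 1 = 3
(α <-> ((γ | γ) <-> (α <-> γ))) <-> (((β | γ) -> (β | γ)) | ~(γ | γ)) = 3 <-> 3 = 3
~((α -> (γ <-> α)) -> ((α <-> γ) | α)) -> ((α <-> ((γ | γ) <-> (α <-> γ))) <-> (((β | γ) -> (β | γ)) | ~(γ | γ))) = 0 -> 3 = 3
~(~((α -> (γ <-> α)) -> ((α <-> γ) | α)) -> ((α <-> ((γ | γ) <-> (α <-> γ))) <-> (((β | γ) -> (β | γ)) | ~(γ | γ)))) = ~3 = 0
γ | γ = 2 | 2 = 2
~α = ~2 = 1
α | α = 2 | 2 = 2
~α | (α | α) = 1 | 2 = 2
(γ | γ) -> (~α | (α | α)) = 2 -> 2 = 3
β <-> α = 2 <-> 2 = 3
β <-> γ = 2 <-> 2 = 3
(β <-> γ) <-> γ = 3 <-> 2 = 2
(β <-> α) | ((β <-> γ) <-> γ) = 3 | 2 = 3
((γ | γ) -> (~α | (α | α))) <-> ((β <-> α) | ((β <-> γ) <-> γ)) = 3 <-> 3 = 3
β | γ = 2 | 2 = 2
~(β | γ) = ~2 = 1
~β = ~2 = 1
~β <-> α = 1 <-> 2 = 2
~(β | γ) <-> (~β <-> α) = 1 <-> 2 = 2
γ <-> β = 2 <-> 2 = 3
(γ <-> β) | β = 3 | 2 = 3
(~(β | γ) <-> (~β <-> α)) <-> ((γ <-> β) | β) = 2 <-> 3 = 2
(((γ | γ) -> (~α | (α | α))) <-> ((β <-> α) | ((β <-> γ) <-> γ))) -> ((~(β | γ) <-> (~β <-> α)) <-> ((γ <-> β) | β)) = 3 -> 2 = 2
~((((γ | γ) -> (~α | (α | α))) <-> ((β <-> α) | ((β <-> γ) <-> γ))) -> ((~(β | γ) <-> (~β <-> α)) <-> ((γ <-> β) | β))) = ~2 = 1
~(~((α -> (γ <-> α)) -> ((α <-> γ) | α)) -> ((α <-> ((γ | γ) <-> (α <-> γ))) <-> (((β | γ) -> (β | γ)) | ~(γ | γ)))) <-> ~((((γ | γ) -> (~α | (α | α))) <-> ((β <-> α) | ((β <-> γ) <-> γ))) -> ((~(β | γ) <-> (~β <-> α)) <-> ((γ <-> β) | β))) = 0 <-> 1 = 2

2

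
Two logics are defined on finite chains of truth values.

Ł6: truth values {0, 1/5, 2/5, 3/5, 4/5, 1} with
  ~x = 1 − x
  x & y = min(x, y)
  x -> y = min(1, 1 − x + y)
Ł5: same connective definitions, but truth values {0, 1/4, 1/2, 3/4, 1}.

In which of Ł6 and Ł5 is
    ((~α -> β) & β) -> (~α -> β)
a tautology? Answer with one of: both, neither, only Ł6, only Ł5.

In Ł6: every assignment gives 1 — tautology.
In Ł5: every assignment gives 1 — tautology.

both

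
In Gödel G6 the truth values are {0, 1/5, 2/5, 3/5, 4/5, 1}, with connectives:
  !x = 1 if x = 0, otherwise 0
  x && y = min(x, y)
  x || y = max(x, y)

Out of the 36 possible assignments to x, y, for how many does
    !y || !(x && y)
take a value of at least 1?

11

value 1: 11 assignments (counts)
value 0: 25 assignments
So 11 of the 36 assignments meet the threshold.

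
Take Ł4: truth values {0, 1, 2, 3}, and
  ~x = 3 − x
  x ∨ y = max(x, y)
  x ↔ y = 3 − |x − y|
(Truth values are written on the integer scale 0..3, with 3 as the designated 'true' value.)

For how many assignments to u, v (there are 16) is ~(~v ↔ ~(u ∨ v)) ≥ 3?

u = 0, v = 0 ↦ 0  <
u = 0, v = 1 ↦ 0  <
u = 0, v = 2 ↦ 0  <
u = 0, v = 3 ↦ 0  <
u = 1, v = 0 ↦ 1  <
u = 1, v = 1 ↦ 0  <
u = 1, v = 2 ↦ 0  <
u = 1, v = 3 ↦ 0  <
u = 2, v = 0 ↦ 2  <
u = 2, v = 1 ↦ 1  <
u = 2, v = 2 ↦ 0  <
u = 2, v = 3 ↦ 0  <
u = 3, v = 0 ↦ 3  ≥
u = 3, v = 1 ↦ 2  <
u = 3, v = 2 ↦ 1  <
u = 3, v = 3 ↦ 0  <
So 1 of the 16 assignments meets the threshold.

1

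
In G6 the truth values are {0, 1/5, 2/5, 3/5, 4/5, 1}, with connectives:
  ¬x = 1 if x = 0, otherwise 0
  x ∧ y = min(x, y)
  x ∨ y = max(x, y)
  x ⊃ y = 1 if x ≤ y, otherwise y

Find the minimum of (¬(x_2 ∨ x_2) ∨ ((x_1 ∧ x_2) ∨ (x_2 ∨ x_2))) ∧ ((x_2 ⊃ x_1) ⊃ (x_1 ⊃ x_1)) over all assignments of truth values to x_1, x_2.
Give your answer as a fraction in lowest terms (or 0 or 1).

Take x_1 = 0, x_2 = 1/5:
x_2 ∨ x_2 = 1/5 ∨ 1/5 = 1/5
¬(x_2 ∨ x_2) = ¬1/5 = 0
x_1 ∧ x_2 = 0 ∧ 1/5 = 0
x_2 ∨ x_2 = 1/5 ∨ 1/5 = 1/5
(x_1 ∧ x_2) ∨ (x_2 ∨ x_2) = 0 ∨ 1/5 = 1/5
¬(x_2 ∨ x_2) ∨ ((x_1 ∧ x_2) ∨ (x_2 ∨ x_2)) = 0 ∨ 1/5 = 1/5
x_2 ⊃ x_1 = 1/5 ⊃ 0 = 0
x_1 ⊃ x_1 = 0 ⊃ 0 = 1
(x_2 ⊃ x_1) ⊃ (x_1 ⊃ x_1) = 0 ⊃ 1 = 1
(¬(x_2 ∨ x_2) ∨ ((x_1 ∧ x_2) ∨ (x_2 ∨ x_2))) ∧ ((x_2 ⊃ x_1) ⊃ (x_1 ⊃ x_1)) = 1/5 ∧ 1 = 1/5
No assignment yields a value below 1/5, so this is the minimum.

1/5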